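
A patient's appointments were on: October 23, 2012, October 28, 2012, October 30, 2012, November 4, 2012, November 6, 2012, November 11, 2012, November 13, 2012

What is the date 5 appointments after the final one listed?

Gaps: 5, 2, 5, 2, 5, 2 days — not constant, but cyclic with period 2.
The events fall on every Tuesday and Sunday.
The following Sunday is November 18, 2012.
Next Tuesday: November 20, 2012.
Next Sunday: November 25, 2012.
Next Tuesday: November 27, 2012.
The following Sunday is December 2, 2012.

December 2, 2012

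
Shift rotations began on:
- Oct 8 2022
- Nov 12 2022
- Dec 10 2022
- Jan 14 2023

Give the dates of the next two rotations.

Feb 11 2023, Mar 11 2023

Gaps: 35, 28, 35 days — a mix of 28 and 35. Every date is a Saturday.
Each is the 2nd Saturday of its month.
February 2023 — 2nd Saturday is Feb 11 2023.
2nd Saturday of March 2023: Mar 11 2023.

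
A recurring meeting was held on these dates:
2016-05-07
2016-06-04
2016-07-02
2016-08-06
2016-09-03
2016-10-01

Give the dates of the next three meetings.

All dates are Saturdays, 28, 28, 35, 28, 28 days apart.
Specifically, the 1st Saturday of each month.
November 2016 — 1st Saturday is 2016-11-05.
December 2016 — 1st Saturday is 2016-12-03.
January 2017 — 1st Saturday is 2017-01-07.

2016-11-05, 2016-12-03, 2017-01-07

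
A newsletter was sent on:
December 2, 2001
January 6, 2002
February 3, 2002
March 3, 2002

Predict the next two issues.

These are Sundays at 28- or 35-day spacing (35, 28, 28).
The pattern: 1st Sunday of the month.
1st Sunday of April 2002: April 7, 2002.
1st Sunday of May 2002: May 5, 2002.

April 7, 2002; May 5, 2002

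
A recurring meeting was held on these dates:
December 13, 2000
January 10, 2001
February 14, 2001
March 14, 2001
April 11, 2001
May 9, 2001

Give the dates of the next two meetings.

These are Wednesdays at 28- or 35-day spacing (28, 35, 28, 28, 28).
The pattern: 2nd Wednesday of the month.
June 2001 — 2nd Wednesday is June 13, 2001.
July 2001 — 2nd Wednesday is July 11, 2001.

June 13, 2001; July 11, 2001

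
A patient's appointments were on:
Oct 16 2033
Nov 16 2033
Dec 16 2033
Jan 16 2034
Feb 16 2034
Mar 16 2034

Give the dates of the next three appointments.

Apr 16 2034, May 16 2034, Jun 16 2034

The day-of-month is always 16 (31, 30, 31, 31, 28 days between events).
So this recurs on the 16th of each month.
April 2034: Apr 16 2034.
May 2034: May 16 2034.
Next: June 2034 → Jun 16 2034.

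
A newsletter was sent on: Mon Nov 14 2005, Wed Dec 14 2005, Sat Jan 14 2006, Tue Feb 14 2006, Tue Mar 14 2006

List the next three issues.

Each date is the 14th; the gaps (30, 31, 31, 28) track the month lengths.
The rule is the 14th of each month.
Next: April 2006 → Fri Apr 14 2006.
May 2006: Sun May 14 2006.
June 2006: Wed Jun 14 2006.

Fri Apr 14 2006, Sun May 14 2006, Wed Jun 14 2006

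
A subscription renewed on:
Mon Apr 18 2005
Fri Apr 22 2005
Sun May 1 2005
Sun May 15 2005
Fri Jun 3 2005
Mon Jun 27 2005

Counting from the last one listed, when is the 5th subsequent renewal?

Sun Jan 8 2006

The spacing grows by 5 each time: 4, 9, 14, 19, 24 days.
Next gap: 29 days. Mon Jun 27 2005 + 29 days = Tue Jul 26 2005.
Next gap: 34 days. Tue Jul 26 2005 + 34 days = Mon Aug 29 2005.
Next gap: 39 days. Mon Aug 29 2005 + 39 days = Fri Oct 7 2005.
Next gap: 44 days. Fri Oct 7 2005 + 44 days = Sun Nov 20 2005.
Next gap: 49 days. Sun Nov 20 2005 + 49 days = Sun Jan 8 2006.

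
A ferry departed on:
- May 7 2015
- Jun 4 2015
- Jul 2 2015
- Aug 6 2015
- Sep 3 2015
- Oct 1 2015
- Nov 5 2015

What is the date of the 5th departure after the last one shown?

Apr 7 2016

All dates are Thursdays, 28, 28, 35, 28, 28, 35 days apart.
Specifically, the 1st Thursday of each month.
December 2015 — 1st Thursday is Dec 3 2015.
1st Thursday of January 2016: Jan 7 2016.
February 2016 — 1st Thursday is Feb 4 2016.
1st Thursday of March 2016: Mar 3 2016.
April 2016 — 1st Thursday is Apr 7 2016.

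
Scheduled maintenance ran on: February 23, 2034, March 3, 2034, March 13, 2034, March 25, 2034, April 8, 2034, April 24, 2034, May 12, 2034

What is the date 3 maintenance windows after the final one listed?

The spacing grows by 2 each time: 8, 10, 12, 14, 16, 18 days.
Next gap: 20 days. May 12, 2034 + 20 days = June 1, 2034.
Next gap: 22 days. June 1, 2034 + 22 days = June 23, 2034.
Next gap: 24 days. June 23, 2034 + 24 days = July 17, 2034.

July 17, 2034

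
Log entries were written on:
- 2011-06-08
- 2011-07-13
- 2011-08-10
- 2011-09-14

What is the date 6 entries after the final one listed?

Gaps: 35, 28, 35 days — a mix of 28 and 35. Every date is a Wednesday.
Each is the 2nd Wednesday of its month.
October 2011 — 2nd Wednesday is 2011-10-12.
November 2011 — 2nd Wednesday is 2011-11-09.
December 2011 — 2nd Wednesday is 2011-12-14.
January 2012 — 2nd Wednesday is 2012-01-11.
February 2012 — 2nd Wednesday is 2012-02-08.
March 2012 — 2nd Wednesday is 2012-03-14.

2012-03-14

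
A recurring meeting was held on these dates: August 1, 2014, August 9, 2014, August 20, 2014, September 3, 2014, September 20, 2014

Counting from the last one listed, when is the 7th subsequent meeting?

The spacing grows by 3 each time: 8, 11, 14, 17 days.
Next gap: 20 days. September 20, 2014 + 20 days = October 10, 2014.
Next gap: 23 days. October 10, 2014 + 23 days = November 2, 2014.
Next gap: 26 days. November 2, 2014 + 26 days = November 28, 2014.
Next gap: 29 days. November 28, 2014 + 29 days = December 27, 2014.
Next gap: 32 days. December 27, 2014 + 32 days = January 28, 2015.
Next gap: 35 days. January 28, 2015 + 35 days = March 4, 2015.
Next gap: 38 days. March 4, 2015 + 38 days = April 11, 2015.

April 11, 2015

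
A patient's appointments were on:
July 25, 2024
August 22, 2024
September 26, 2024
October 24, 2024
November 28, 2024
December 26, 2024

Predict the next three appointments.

January 23, 2025; February 27, 2025; March 27, 2025

All dates are Thursdays, 28, 35, 28, 35, 28 days apart.
Specifically, the 4th Thursday of each month.
January 2025 — 4th Thursday is January 23, 2025.
4th Thursday of February 2025: February 27, 2025.
March 2025 — 4th Thursday is March 27, 2025.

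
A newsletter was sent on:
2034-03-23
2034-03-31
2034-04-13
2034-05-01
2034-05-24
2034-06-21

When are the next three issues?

Gaps: 8, 13, 18, 23, 28 days — each gap is 5 larger than the previous one.
Next gap: 33 days. 2034-06-21 + 33 days = 2034-07-24.
Next gap: 38 days. 2034-07-24 + 38 days = 2034-08-31.
Next gap: 43 days. 2034-08-31 + 43 days = 2034-10-13.

2034-07-24, 2034-08-31, 2034-10-13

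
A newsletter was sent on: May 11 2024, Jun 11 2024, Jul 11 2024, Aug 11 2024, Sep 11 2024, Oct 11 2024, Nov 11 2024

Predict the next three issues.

The day-of-month is always 11 (31, 30, 31, 31, 30, 31 days between events).
So this recurs on the 11th of each month.
Next: December 2024 → Dec 11 2024.
Next: January 2025 → Jan 11 2025.
February 2025: Feb 11 2025.

Dec 11 2024, Jan 11 2025, Feb 11 2025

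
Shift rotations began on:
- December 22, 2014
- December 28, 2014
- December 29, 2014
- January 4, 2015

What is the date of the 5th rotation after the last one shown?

January 19, 2015

Every event lands on a Monday or Sunday (gaps cycle 6, 1, 6).
So the schedule is: every Monday and Sunday.
The following Monday is January 5, 2015.
Next Sunday: January 11, 2015.
Next Monday: January 12, 2015.
Next Sunday: January 18, 2015.
Next Monday: January 19, 2015.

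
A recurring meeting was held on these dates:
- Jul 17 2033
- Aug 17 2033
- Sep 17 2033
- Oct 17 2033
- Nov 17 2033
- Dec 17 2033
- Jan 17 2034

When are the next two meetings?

Feb 17 2034, Mar 17 2034

Gaps: 31, 31, 30, 31, 30, 31 days — not constant. Every event is on the 17th of the month.
Pattern: the 17th of each month.
February 2034: Feb 17 2034.
Next: March 2034 → Mar 17 2034.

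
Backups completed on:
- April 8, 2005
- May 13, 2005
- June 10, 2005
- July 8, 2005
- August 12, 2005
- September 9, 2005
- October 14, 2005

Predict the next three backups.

Gaps: 35, 28, 28, 35, 28, 35 days — a mix of 28 and 35. Every date is a Friday.
Each is the 2nd Friday of its month.
2nd Friday of November 2005: November 11, 2005.
2nd Friday of December 2005: December 9, 2005.
January 2006 — 2nd Friday is January 13, 2006.

November 11, 2005; December 9, 2005; January 13, 2006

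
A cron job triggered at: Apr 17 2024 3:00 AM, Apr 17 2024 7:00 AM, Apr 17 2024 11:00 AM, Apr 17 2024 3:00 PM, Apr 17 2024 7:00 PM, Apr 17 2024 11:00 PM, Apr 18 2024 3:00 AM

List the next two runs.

Apr 18 2024 7:00 AM, Apr 18 2024 11:00 AM

Spacing: 4, 4, 4, 4, 4, 4 h — constant 4 h.
Apr 18 2024 3:00 AM + 4 h = Apr 18 2024 7:00 AM.
Apr 18 2024 7:00 AM + 4 h = Apr 18 2024 11:00 AM.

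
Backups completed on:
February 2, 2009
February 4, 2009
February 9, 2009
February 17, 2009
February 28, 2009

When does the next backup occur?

Intervals are 2, 5, 8, 11 days — an arithmetic progression with common difference 3.
Next gap: 14 days. February 28, 2009 + 14 days = March 14, 2009.

March 14, 2009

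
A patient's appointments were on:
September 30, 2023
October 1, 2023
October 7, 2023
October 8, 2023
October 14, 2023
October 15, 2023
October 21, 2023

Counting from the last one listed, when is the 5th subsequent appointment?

November 5, 2023

The gap pattern 1, 6, 1, 6, 1, 6 repeats every 2 events.
These are the Saturdays and Sundays of each week.
The following Sunday is October 22, 2023.
The following Saturday is October 28, 2023.
Next Sunday: October 29, 2023.
Next Saturday: November 4, 2023.
The following Sunday is November 5, 2023.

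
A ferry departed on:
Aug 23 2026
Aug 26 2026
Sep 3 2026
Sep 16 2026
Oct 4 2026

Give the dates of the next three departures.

Intervals are 3, 8, 13, 18 days — an arithmetic progression with common difference 5.
Next gap: 23 days. Oct 4 2026 + 23 days = Oct 27 2026.
Next gap: 28 days. Oct 27 2026 + 28 days = Nov 24 2026.
Next gap: 33 days. Nov 24 2026 + 33 days = Dec 27 2026.

Oct 27 2026, Nov 24 2026, Dec 27 2026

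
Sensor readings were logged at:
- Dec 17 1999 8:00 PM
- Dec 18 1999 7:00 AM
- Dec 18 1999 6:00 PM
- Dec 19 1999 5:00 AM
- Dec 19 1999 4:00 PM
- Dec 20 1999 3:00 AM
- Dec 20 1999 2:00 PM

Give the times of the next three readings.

Dec 21 1999 1:00 AM, Dec 21 1999 12:00 PM, Dec 21 1999 11:00 PM

The interval is a steady 11 hours (11, 11, 11, 11, 11, 11).
Dec 20 1999 2:00 PM + 11 h = Dec 21 1999 1:00 AM.
Dec 21 1999 1:00 AM + 11 h = Dec 21 1999 12:00 PM.
Dec 21 1999 12:00 PM + 11 h = Dec 21 1999 11:00 PM.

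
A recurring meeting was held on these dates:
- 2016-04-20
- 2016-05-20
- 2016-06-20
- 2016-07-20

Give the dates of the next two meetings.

2016-08-20, 2016-09-20

Gaps: 30, 31, 30 days — not constant. Every event is on the 20th of the month.
Pattern: the 20th of each month.
Next: August 2016 → 2016-08-20.
Next: September 2016 → 2016-09-20.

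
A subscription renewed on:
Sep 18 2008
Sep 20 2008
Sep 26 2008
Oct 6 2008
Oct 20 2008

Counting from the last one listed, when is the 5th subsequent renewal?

Feb 27 2009

Gaps: 2, 6, 10, 14 days — each gap is 4 larger than the previous one.
Next gap: 18 days. Oct 20 2008 + 18 days = Nov 7 2008.
Next gap: 22 days. Nov 7 2008 + 22 days = Nov 29 2008.
Next gap: 26 days. Nov 29 2008 + 26 days = Dec 25 2008.
Next gap: 30 days. Dec 25 2008 + 30 days = Jan 24 2009.
Next gap: 34 days. Jan 24 2009 + 34 days = Feb 27 2009.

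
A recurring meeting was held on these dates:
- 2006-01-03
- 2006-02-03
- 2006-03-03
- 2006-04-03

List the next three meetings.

Each date is the 3rd; the gaps (31, 28, 31) track the month lengths.
The rule is the 3rd of each month.
Next: May 2006 → 2006-05-03.
June 2006: 2006-06-03.
July 2006: 2006-07-03.

2006-05-03, 2006-06-03, 2006-07-03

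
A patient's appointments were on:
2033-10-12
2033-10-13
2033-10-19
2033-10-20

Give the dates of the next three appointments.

Every event lands on a Wednesday or Thursday (gaps cycle 1, 6, 1).
So the schedule is: every Wednesday and Thursday.
Next Wednesday: 2033-10-26.
The following Thursday is 2033-10-27.
The following Wednesday is 2033-11-02.

2033-10-26, 2033-10-27, 2033-11-02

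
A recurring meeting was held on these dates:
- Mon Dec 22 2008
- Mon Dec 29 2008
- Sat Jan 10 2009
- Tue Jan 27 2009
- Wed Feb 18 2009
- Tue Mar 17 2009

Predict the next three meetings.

The spacing grows by 5 each time: 7, 12, 17, 22, 27 days.
Next gap: 32 days. Tue Mar 17 2009 + 32 days = Sat Apr 18 2009.
Next gap: 37 days. Sat Apr 18 2009 + 37 days = Mon May 25 2009.
Next gap: 42 days. Mon May 25 2009 + 42 days = Mon Jul 6 2009.

Sat Apr 18 2009, Mon May 25 2009, Mon Jul 6 2009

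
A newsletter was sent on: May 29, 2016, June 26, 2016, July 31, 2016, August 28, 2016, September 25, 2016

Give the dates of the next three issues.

All Sundays; the gaps (28, 35, 28, 28) vary with month length.
This is the last Sunday of each month.
October 2016 ends with Sunday October 30, 2016.
Last Sunday of November 2016: November 27, 2016.
Last Sunday of December 2016: December 25, 2016.

October 30, 2016; November 27, 2016; December 25, 2016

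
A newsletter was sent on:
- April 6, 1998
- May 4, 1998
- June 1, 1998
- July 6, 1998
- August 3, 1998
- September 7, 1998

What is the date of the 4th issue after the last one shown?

All dates are Mondays, 28, 28, 35, 28, 35 days apart.
Specifically, the 1st Monday of each month.
October 1998 — 1st Monday is October 5, 1998.
November 1998 — 1st Monday is November 2, 1998.
December 1998 — 1st Monday is December 7, 1998.
1st Monday of January 1999: January 4, 1999.

January 4, 1999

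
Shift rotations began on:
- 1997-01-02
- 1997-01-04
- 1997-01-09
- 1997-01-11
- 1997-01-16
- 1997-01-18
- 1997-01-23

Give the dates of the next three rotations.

Gaps: 2, 5, 2, 5, 2, 5 days — not constant, but cyclic with period 2.
The events fall on every Thursday and Saturday.
Next Saturday: 1997-01-25.
Next Thursday: 1997-01-30.
The following Saturday is 1997-02-01.

1997-01-25, 1997-01-30, 1997-02-01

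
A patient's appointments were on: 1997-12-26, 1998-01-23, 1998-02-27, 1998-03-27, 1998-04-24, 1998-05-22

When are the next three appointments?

Gaps: 28, 35, 28, 28, 28 days — a mix of 28 and 35. Every date is a Friday.
Each is the 4th Friday of its month.
June 1998 — 4th Friday is 1998-06-26.
July 1998 — 4th Friday is 1998-07-24.
August 1998 — 4th Friday is 1998-08-28.

1998-06-26, 1998-07-24, 1998-08-28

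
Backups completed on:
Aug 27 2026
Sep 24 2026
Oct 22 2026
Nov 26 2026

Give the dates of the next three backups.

All dates are Thursdays, 28, 28, 35 days apart.
Specifically, the 4th Thursday of each month.
4th Thursday of December 2026: Dec 24 2026.
January 2027 — 4th Thursday is Jan 28 2027.
4th Thursday of February 2027: Feb 25 2027.

Dec 24 2026, Jan 28 2027, Feb 25 2027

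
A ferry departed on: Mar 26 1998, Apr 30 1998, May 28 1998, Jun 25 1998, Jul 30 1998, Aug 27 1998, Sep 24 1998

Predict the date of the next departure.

Oct 29 1998

All Thursdays; the gaps (35, 28, 28, 35, 28, 28) vary with month length.
This is the last Thursday of each month.
October 1998 ends with Thursday Oct 29 1998.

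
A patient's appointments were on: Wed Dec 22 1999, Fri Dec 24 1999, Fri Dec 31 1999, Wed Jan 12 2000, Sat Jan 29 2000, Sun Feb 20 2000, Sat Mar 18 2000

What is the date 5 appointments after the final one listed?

Gaps: 2, 7, 12, 17, 22, 27 days — each gap is 5 larger than the previous one.
Next gap: 32 days. Sat Mar 18 2000 + 32 days = Wed Apr 19 2000.
Next gap: 37 days. Wed Apr 19 2000 + 37 days = Fri May 26 2000.
Next gap: 42 days. Fri May 26 2000 + 42 days = Fri Jul 7 2000.
Next gap: 47 days. Fri Jul 7 2000 + 47 days = Wed Aug 23 2000.
Next gap: 52 days. Wed Aug 23 2000 + 52 days = Sat Oct 14 2000.

Sat Oct 14 2000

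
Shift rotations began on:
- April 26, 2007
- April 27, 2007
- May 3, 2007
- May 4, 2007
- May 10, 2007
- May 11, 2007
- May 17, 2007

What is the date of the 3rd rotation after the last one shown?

May 25, 2007

Every event lands on a Thursday or Friday (gaps cycle 1, 6, 1, 6, 1, 6).
So the schedule is: every Thursday and Friday.
Next Friday: May 18, 2007.
Next Thursday: May 24, 2007.
The following Friday is May 25, 2007.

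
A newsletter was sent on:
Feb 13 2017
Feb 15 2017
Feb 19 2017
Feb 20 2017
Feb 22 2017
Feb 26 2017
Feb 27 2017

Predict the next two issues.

Mar 1 2017, Mar 5 2017

Every event lands on a Monday or Wednesday or Sunday (gaps cycle 2, 4, 1, 2, 4, 1).
So the schedule is: every Monday, Wednesday and Sunday.
The following Wednesday is Mar 1 2017.
Next Sunday: Mar 5 2017.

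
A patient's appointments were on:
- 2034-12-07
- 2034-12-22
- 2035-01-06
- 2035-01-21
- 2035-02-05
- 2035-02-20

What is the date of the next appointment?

2035-03-07

The spacing is 15, 15, 15, 15, 15 days — always 15 days.
2035-02-20 + 15 days = 2035-03-07.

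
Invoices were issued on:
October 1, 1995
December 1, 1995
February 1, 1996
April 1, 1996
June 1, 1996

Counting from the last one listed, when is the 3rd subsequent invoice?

December 1, 1996

Gaps: 61, 62, 60, 61 days — not constant. Every event is on the 1st of the month.
Pattern: the 1st of every 2 months.
Next: August 1996 → August 1, 1996.
October 1996: October 1, 1996.
Next: December 1996 → December 1, 1996.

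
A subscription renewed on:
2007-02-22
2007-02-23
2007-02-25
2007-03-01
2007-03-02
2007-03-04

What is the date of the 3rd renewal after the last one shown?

2007-03-11

The gap pattern 1, 2, 4, 1, 2 repeats every 3 events.
These are the Thursdays, Fridays and Sundays of each week.
The following Thursday is 2007-03-08.
Next Friday: 2007-03-09.
The following Sunday is 2007-03-11.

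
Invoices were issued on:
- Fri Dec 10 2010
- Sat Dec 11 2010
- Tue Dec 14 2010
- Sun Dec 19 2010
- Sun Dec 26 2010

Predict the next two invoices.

Tue Jan 4 2011, Sat Jan 15 2011

Gaps: 1, 3, 5, 7 days — each gap is 2 larger than the previous one.
Next gap: 9 days. Sun Dec 26 2010 + 9 days = Tue Jan 4 2011.
Next gap: 11 days. Tue Jan 4 2011 + 11 days = Sat Jan 15 2011.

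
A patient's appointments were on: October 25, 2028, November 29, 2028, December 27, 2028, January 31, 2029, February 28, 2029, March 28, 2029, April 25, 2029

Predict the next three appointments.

May 30, 2029; June 27, 2029; July 25, 2029

Every date is a Wednesday; gaps 35, 28, 35, 28, 28, 28 days.
Each is the last Wednesday of its month (at least one falls on the 29th or later, ruling out '4th Wednesday').
Last Wednesday of May 2029: May 30, 2029.
Last Wednesday of June 2029: June 27, 2029.
Last Wednesday of July 2029: July 25, 2029.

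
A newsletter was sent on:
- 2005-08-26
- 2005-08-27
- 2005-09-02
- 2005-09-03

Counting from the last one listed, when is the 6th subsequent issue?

The gap pattern 1, 6, 1 repeats every 2 events.
These are the Fridays and Saturdays of each week.
The following Friday is 2005-09-09.
Next Saturday: 2005-09-10.
The following Friday is 2005-09-16.
The following Saturday is 2005-09-17.
The following Friday is 2005-09-23.
Next Saturday: 2005-09-24.

2005-09-24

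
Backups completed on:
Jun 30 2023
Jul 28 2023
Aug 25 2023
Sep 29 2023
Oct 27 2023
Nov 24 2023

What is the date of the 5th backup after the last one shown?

These are Fridays with 28, 28, 35, 28, 28-day gaps.
Each is the final Friday of its month — Jun 30 2023 is past the 28th, so '4th Friday' doesn't fit.
Last Friday of December 2023: Dec 29 2023.
January 2024 ends with Friday Jan 26 2024.
February 2024 ends with Friday Feb 23 2024.
Last Friday of March 2024: Mar 29 2024.
Last Friday of April 2024: Apr 26 2024.

Apr 26 2024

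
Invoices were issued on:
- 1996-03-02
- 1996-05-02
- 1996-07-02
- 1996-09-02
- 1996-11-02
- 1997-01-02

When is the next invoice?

Gaps: 61, 61, 62, 61, 61 days — not constant. Every event is on the 2nd of the month.
Pattern: the 2nd of every 2 months.
March 1997: 1997-03-02.

1997-03-02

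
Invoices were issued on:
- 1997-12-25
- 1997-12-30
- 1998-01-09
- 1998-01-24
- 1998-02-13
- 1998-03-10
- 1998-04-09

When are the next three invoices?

1998-05-14, 1998-06-23, 1998-08-07

The spacing grows by 5 each time: 5, 10, 15, 20, 25, 30 days.
Next gap: 35 days. 1998-04-09 + 35 days = 1998-05-14.
Next gap: 40 days. 1998-05-14 + 40 days = 1998-06-23.
Next gap: 45 days. 1998-06-23 + 45 days = 1998-08-07.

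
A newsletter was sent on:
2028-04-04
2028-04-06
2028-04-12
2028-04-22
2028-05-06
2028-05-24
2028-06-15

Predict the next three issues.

2028-07-11, 2028-08-10, 2028-09-13

Intervals are 2, 6, 10, 14, 18, 22 days — an arithmetic progression with common difference 4.
Next gap: 26 days. 2028-06-15 + 26 days = 2028-07-11.
Next gap: 30 days. 2028-07-11 + 30 days = 2028-08-10.
Next gap: 34 days. 2028-08-10 + 34 days = 2028-09-13.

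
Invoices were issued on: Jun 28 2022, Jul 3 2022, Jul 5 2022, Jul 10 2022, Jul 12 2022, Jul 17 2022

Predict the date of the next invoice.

Jul 19 2022

The gap pattern 5, 2, 5, 2, 5 repeats every 2 events.
These are the Tuesdays and Sundays of each week.
The following Tuesday is Jul 19 2022.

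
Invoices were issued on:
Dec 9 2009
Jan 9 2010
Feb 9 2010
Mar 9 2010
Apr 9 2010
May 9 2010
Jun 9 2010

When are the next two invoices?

The day-of-month is always 9 (31, 31, 28, 31, 30, 31 days between events).
So this recurs on the 9th of each month.
Next: July 2010 → Jul 9 2010.
Next: August 2010 → Aug 9 2010.

Jul 9 2010, Aug 9 2010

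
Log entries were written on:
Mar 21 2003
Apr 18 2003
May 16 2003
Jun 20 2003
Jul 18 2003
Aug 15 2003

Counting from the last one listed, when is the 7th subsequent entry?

All dates are Fridays, 28, 28, 35, 28, 28 days apart.
Specifically, the 3rd Friday of each month.
September 2003 — 3rd Friday is Sep 19 2003.
3rd Friday of October 2003: Oct 17 2003.
3rd Friday of November 2003: Nov 21 2003.
December 2003 — 3rd Friday is Dec 19 2003.
January 2004 — 3rd Friday is Jan 16 2004.
February 2004 — 3rd Friday is Feb 20 2004.
3rd Friday of March 2004: Mar 19 2004.

Mar 19 2004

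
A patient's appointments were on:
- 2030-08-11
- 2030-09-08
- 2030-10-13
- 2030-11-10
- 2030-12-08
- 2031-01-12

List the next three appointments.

2031-02-09, 2031-03-09, 2031-04-13

All dates are Sundays, 28, 35, 28, 28, 35 days apart.
Specifically, the 2nd Sunday of each month.
2nd Sunday of February 2031: 2031-02-09.
2nd Sunday of March 2031: 2031-03-09.
2nd Sunday of April 2031: 2031-04-13.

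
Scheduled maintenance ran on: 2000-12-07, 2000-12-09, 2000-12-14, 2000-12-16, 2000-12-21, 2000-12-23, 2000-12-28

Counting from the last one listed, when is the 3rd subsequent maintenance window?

2001-01-06

Every event lands on a Thursday or Saturday (gaps cycle 2, 5, 2, 5, 2, 5).
So the schedule is: every Thursday and Saturday.
Next Saturday: 2000-12-30.
The following Thursday is 2001-01-04.
The following Saturday is 2001-01-06.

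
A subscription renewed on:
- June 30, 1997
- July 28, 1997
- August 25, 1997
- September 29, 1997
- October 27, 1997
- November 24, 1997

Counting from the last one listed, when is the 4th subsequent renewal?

These are Mondays with 28, 28, 35, 28, 28-day gaps.
Each is the final Monday of its month — June 30, 1997 is past the 28th, so '4th Monday' doesn't fit.
December 1997 ends with Monday December 29, 1997.
Last Monday of January 1998: January 26, 1998.
Last Monday of February 1998: February 23, 1998.
March 1998 ends with Monday March 30, 1998.

March 30, 1998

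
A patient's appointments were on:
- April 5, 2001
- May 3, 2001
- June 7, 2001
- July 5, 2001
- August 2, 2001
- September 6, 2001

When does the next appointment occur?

October 4, 2001

Gaps: 28, 35, 28, 28, 35 days — a mix of 28 and 35. Every date is a Thursday.
Each is the 1st Thursday of its month.
1st Thursday of October 2001: October 4, 2001.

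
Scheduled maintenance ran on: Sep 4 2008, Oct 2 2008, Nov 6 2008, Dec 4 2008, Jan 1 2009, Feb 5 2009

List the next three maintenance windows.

All dates are Thursdays, 28, 35, 28, 28, 35 days apart.
Specifically, the 1st Thursday of each month.
March 2009 — 1st Thursday is Mar 5 2009.
April 2009 — 1st Thursday is Apr 2 2009.
1st Thursday of May 2009: May 7 2009.

Mar 5 2009, Apr 2 2009, May 7 2009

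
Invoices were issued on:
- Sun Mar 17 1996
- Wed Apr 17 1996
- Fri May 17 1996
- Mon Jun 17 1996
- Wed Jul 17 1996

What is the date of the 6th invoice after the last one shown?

Fri Jan 17 1997

The day-of-month is always 17 (31, 30, 31, 30 days between events).
So this recurs on the 17th of each month.
August 1996: Sat Aug 17 1996.
September 1996: Tue Sep 17 1996.
Next: October 1996 → Thu Oct 17 1996.
November 1996: Sun Nov 17 1996.
Next: December 1996 → Tue Dec 17 1996.
Next: January 1997 → Fri Jan 17 1997.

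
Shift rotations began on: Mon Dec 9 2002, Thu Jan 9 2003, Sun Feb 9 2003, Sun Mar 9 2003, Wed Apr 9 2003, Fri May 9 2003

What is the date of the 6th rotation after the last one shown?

Sun Nov 9 2003

The day-of-month is always 9 (31, 31, 28, 31, 30 days between events).
So this recurs on the 9th of each month.
Next: June 2003 → Mon Jun 9 2003.
July 2003: Wed Jul 9 2003.
August 2003: Sat Aug 9 2003.
September 2003: Tue Sep 9 2003.
Next: October 2003 → Thu Oct 9 2003.
November 2003: Sun Nov 9 2003.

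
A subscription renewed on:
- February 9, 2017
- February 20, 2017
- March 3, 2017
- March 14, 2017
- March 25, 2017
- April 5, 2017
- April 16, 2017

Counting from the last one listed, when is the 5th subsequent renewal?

June 10, 2017

Gaps between consecutive events: 11, 11, 11, 11, 11, 11 days — a constant 11-day interval.
April 16, 2017 + 11 days = April 27, 2017.
April 27, 2017 + 11 days = May 8, 2017.
May 8, 2017 + 11 days = May 19, 2017.
May 19, 2017 + 11 days = May 30, 2017.
May 30, 2017 + 11 days = June 10, 2017.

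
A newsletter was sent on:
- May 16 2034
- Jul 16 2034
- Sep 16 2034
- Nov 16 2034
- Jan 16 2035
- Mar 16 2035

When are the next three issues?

May 16 2035, Jul 16 2035, Sep 16 2035

The day-of-month is always 16 (61, 62, 61, 61, 59 days between events).
So this recurs on the 16th of every 2 months.
Next: May 2035 → May 16 2035.
Next: July 2035 → Jul 16 2035.
September 2035: Sep 16 2035.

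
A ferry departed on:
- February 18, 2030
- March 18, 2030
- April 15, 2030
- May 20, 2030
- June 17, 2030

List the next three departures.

July 15, 2030; August 19, 2030; September 16, 2030

All dates are Mondays, 28, 28, 35, 28 days apart.
Specifically, the 3rd Monday of each month.
July 2030 — 3rd Monday is July 15, 2030.
3rd Monday of August 2030: August 19, 2030.
3rd Monday of September 2030: September 16, 2030.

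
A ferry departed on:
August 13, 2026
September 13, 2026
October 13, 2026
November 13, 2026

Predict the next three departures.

December 13, 2026; January 13, 2027; February 13, 2027

Each date is the 13th; the gaps (31, 30, 31) track the month lengths.
The rule is the 13th of each month.
Next: December 2026 → December 13, 2026.
Next: January 2027 → January 13, 2027.
February 2027: February 13, 2027.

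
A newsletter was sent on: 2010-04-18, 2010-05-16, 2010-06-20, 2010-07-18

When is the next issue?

2010-08-15

All dates are Sundays, 28, 35, 28 days apart.
Specifically, the 3rd Sunday of each month.
3rd Sunday of August 2010: 2010-08-15.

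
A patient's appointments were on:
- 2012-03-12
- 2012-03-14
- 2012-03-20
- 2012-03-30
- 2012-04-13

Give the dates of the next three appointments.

Intervals are 2, 6, 10, 14 days — an arithmetic progression with common difference 4.
Next gap: 18 days. 2012-04-13 + 18 days = 2012-05-01.
Next gap: 22 days. 2012-05-01 + 22 days = 2012-05-23.
Next gap: 26 days. 2012-05-23 + 26 days = 2012-06-18.

2012-05-01, 2012-05-23, 2012-06-18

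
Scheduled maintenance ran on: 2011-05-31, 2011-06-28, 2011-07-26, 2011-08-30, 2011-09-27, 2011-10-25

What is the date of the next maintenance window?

2011-11-29

Every date is a Tuesday; gaps 28, 28, 35, 28, 28 days.
Each is the last Tuesday of its month (at least one falls on the 29th or later, ruling out '4th Tuesday').
Last Tuesday of November 2011: 2011-11-29.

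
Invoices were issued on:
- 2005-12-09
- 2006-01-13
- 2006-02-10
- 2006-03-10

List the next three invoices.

2006-04-14, 2006-05-12, 2006-06-09

These are Fridays at 28- or 35-day spacing (35, 28, 28).
The pattern: 2nd Friday of the month.
2nd Friday of April 2006: 2006-04-14.
2nd Friday of May 2006: 2006-05-12.
June 2006 — 2nd Friday is 2006-06-09.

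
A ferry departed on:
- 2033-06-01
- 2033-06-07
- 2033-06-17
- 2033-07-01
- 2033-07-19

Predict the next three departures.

2033-08-10, 2033-09-05, 2033-10-05

The spacing grows by 4 each time: 6, 10, 14, 18 days.
Next gap: 22 days. 2033-07-19 + 22 days = 2033-08-10.
Next gap: 26 days. 2033-08-10 + 26 days = 2033-09-05.
Next gap: 30 days. 2033-09-05 + 30 days = 2033-10-05.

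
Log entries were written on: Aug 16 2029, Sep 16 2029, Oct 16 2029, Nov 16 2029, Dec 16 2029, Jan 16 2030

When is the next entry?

Feb 16 2030

Each date is the 16th; the gaps (31, 30, 31, 30, 31) track the month lengths.
The rule is the 16th of each month.
Next: February 2030 → Feb 16 2030.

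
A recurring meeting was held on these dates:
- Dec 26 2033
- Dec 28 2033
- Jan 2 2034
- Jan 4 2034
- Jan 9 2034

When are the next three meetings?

Jan 11 2034, Jan 16 2034, Jan 18 2034

The gap pattern 2, 5, 2, 5 repeats every 2 events.
These are the Mondays and Wednesdays of each week.
The following Wednesday is Jan 11 2034.
The following Monday is Jan 16 2034.
The following Wednesday is Jan 18 2034.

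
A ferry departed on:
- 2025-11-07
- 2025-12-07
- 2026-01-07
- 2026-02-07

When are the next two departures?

2026-03-07, 2026-04-07

The day-of-month is always 7 (30, 31, 31 days between events).
So this recurs on the 7th of each month.
March 2026: 2026-03-07.
Next: April 2026 → 2026-04-07.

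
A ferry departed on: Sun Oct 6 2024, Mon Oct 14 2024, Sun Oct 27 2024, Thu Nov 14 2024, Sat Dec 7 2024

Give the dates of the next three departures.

Gaps: 8, 13, 18, 23 days — each gap is 5 larger than the previous one.
Next gap: 28 days. Sat Dec 7 2024 + 28 days = Sat Jan 4 2025.
Next gap: 33 days. Sat Jan 4 2025 + 33 days = Thu Feb 6 2025.
Next gap: 38 days. Thu Feb 6 2025 + 38 days = Sun Mar 16 2025.

Sat Jan 4 2025, Thu Feb 6 2025, Sun Mar 16 2025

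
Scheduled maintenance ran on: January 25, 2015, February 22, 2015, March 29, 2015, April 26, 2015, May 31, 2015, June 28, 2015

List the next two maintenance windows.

July 26, 2015; August 30, 2015

Every date is a Sunday; gaps 28, 35, 28, 35, 28 days.
Each is the last Sunday of its month (at least one falls on the 29th or later, ruling out '4th Sunday').
July 2015 ends with Sunday July 26, 2015.
August 2015 ends with Sunday August 30, 2015.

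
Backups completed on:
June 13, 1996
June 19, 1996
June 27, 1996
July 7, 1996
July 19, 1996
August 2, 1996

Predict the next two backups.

August 18, 1996; September 5, 1996

The spacing grows by 2 each time: 6, 8, 10, 12, 14 days.
Next gap: 16 days. August 2, 1996 + 16 days = August 18, 1996.
Next gap: 18 days. August 18, 1996 + 18 days = September 5, 1996.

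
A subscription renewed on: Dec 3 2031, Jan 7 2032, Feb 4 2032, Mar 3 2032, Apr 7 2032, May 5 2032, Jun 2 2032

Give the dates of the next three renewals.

Jul 7 2032, Aug 4 2032, Sep 1 2032

Gaps: 35, 28, 28, 35, 28, 28 days — a mix of 28 and 35. Every date is a Wednesday.
Each is the 1st Wednesday of its month.
July 2032 — 1st Wednesday is Jul 7 2032.
August 2032 — 1st Wednesday is Aug 4 2032.
September 2032 — 1st Wednesday is Sep 1 2032.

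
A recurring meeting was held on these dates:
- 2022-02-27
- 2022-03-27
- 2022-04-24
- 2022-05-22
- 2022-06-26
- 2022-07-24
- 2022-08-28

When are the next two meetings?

2022-09-25, 2022-10-23

Gaps: 28, 28, 28, 35, 28, 35 days — a mix of 28 and 35. Every date is a Sunday.
Each is the 4th Sunday of its month.
September 2022 — 4th Sunday is 2022-09-25.
October 2022 — 4th Sunday is 2022-10-23.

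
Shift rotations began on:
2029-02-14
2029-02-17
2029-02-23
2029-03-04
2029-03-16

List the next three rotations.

Intervals are 3, 6, 9, 12 days — an arithmetic progression with common difference 3.
Next gap: 15 days. 2029-03-16 + 15 days = 2029-03-31.
Next gap: 18 days. 2029-03-31 + 18 days = 2029-04-18.
Next gap: 21 days. 2029-04-18 + 21 days = 2029-05-09.

2029-03-31, 2029-04-18, 2029-05-09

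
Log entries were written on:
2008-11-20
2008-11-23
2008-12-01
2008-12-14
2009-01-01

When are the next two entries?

2009-01-24, 2009-02-21

Intervals are 3, 8, 13, 18 days — an arithmetic progression with common difference 5.
Next gap: 23 days. 2009-01-01 + 23 days = 2009-01-24.
Next gap: 28 days. 2009-01-24 + 28 days = 2009-02-21.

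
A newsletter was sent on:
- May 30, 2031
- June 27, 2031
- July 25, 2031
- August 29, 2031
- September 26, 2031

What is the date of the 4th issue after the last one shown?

January 30, 2032

Every date is a Friday; gaps 28, 28, 35, 28 days.
Each is the last Friday of its month (at least one falls on the 29th or later, ruling out '4th Friday').
October 2031 ends with Friday October 31, 2031.
Last Friday of November 2031: November 28, 2031.
Last Friday of December 2031: December 26, 2031.
January 2032 ends with Friday January 30, 2032.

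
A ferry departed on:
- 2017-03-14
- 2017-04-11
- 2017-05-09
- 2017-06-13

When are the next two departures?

Gaps: 28, 28, 35 days — a mix of 28 and 35. Every date is a Tuesday.
Each is the 2nd Tuesday of its month.
July 2017 — 2nd Tuesday is 2017-07-11.
2nd Tuesday of August 2017: 2017-08-08.

2017-07-11, 2017-08-08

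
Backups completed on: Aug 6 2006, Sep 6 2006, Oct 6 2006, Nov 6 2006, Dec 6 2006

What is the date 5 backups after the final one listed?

May 6 2007

Gaps: 31, 30, 31, 30 days — not constant. Every event is on the 6th of the month.
Pattern: the 6th of each month.
January 2007: Jan 6 2007.
Next: February 2007 → Feb 6 2007.
Next: March 2007 → Mar 6 2007.
Next: April 2007 → Apr 6 2007.
May 2007: May 6 2007.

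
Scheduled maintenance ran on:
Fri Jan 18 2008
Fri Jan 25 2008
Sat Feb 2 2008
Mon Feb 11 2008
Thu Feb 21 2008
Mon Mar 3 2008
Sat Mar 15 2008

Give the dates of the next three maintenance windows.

Fri Mar 28 2008, Fri Apr 11 2008, Sat Apr 26 2008

Gaps: 7, 8, 9, 10, 11, 12 days — each gap is 1 larger than the previous one.
Next gap: 13 days. Sat Mar 15 2008 + 13 days = Fri Mar 28 2008.
Next gap: 14 days. Fri Mar 28 2008 + 14 days = Fri Apr 11 2008.
Next gap: 15 days. Fri Apr 11 2008 + 15 days = Sat Apr 26 2008.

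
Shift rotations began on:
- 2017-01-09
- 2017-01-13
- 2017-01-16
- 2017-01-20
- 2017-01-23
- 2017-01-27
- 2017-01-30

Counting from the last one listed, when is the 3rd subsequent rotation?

2017-02-10

Every event lands on a Monday or Friday (gaps cycle 4, 3, 4, 3, 4, 3).
So the schedule is: every Monday and Friday.
Next Friday: 2017-02-03.
Next Monday: 2017-02-06.
Next Friday: 2017-02-10.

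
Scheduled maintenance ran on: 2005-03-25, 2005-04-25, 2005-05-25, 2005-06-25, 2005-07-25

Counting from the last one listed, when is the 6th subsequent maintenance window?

2006-01-25

Gaps: 31, 30, 31, 30 days — not constant. Every event is on the 25th of the month.
Pattern: the 25th of each month.
August 2005: 2005-08-25.
September 2005: 2005-09-25.
Next: October 2005 → 2005-10-25.
November 2005: 2005-11-25.
December 2005: 2005-12-25.
January 2006: 2006-01-25.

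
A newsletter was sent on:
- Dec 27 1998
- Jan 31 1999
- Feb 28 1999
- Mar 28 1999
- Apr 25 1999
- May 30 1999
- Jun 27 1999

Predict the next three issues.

Jul 25 1999, Aug 29 1999, Sep 26 1999

Every date is a Sunday; gaps 35, 28, 28, 28, 35, 28 days.
Each is the last Sunday of its month (at least one falls on the 29th or later, ruling out '4th Sunday').
Last Sunday of July 1999: Jul 25 1999.
Last Sunday of August 1999: Aug 29 1999.
September 1999 ends with Sunday Sep 26 1999.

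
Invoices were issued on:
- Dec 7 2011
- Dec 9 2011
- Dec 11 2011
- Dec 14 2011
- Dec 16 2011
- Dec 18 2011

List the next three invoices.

Gaps: 2, 2, 3, 2, 2 days — not constant, but cyclic with period 3.
The events fall on every Wednesday, Friday and Sunday.
Next Wednesday: Dec 21 2011.
Next Friday: Dec 23 2011.
The following Sunday is Dec 25 2011.

Dec 21 2011, Dec 23 2011, Dec 25 2011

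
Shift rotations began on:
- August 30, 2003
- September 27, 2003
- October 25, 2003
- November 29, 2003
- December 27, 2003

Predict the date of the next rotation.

January 31, 2004

Every date is a Saturday; gaps 28, 28, 35, 28 days.
Each is the last Saturday of its month (at least one falls on the 29th or later, ruling out '4th Saturday').
Last Saturday of January 2004: January 31, 2004.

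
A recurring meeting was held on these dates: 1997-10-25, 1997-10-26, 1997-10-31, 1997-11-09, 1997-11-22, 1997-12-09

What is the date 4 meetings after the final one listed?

Intervals are 1, 5, 9, 13, 17 days — an arithmetic progression with common difference 4.
Next gap: 21 days. 1997-12-09 + 21 days = 1997-12-30.
Next gap: 25 days. 1997-12-30 + 25 days = 1998-01-24.
Next gap: 29 days. 1998-01-24 + 29 days = 1998-02-22.
Next gap: 33 days. 1998-02-22 + 33 days = 1998-03-27.

1998-03-27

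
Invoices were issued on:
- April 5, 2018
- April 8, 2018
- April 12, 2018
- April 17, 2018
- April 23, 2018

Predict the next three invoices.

April 30, 2018; May 8, 2018; May 17, 2018

Intervals are 3, 4, 5, 6 days — an arithmetic progression with common difference 1.
Next gap: 7 days. April 23, 2018 + 7 days = April 30, 2018.
Next gap: 8 days. April 30, 2018 + 8 days = May 8, 2018.
Next gap: 9 days. May 8, 2018 + 9 days = May 17, 2018.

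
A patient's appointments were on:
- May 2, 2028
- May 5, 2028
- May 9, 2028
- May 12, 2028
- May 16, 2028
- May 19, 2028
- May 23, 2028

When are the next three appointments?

Gaps: 3, 4, 3, 4, 3, 4 days — not constant, but cyclic with period 2.
The events fall on every Tuesday and Friday.
Next Friday: May 26, 2028.
The following Tuesday is May 30, 2028.
The following Friday is June 2, 2028.

May 26, 2028; May 30, 2028; June 2, 2028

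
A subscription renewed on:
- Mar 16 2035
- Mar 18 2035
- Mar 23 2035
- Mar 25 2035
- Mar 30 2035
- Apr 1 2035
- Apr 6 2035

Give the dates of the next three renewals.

Apr 8 2035, Apr 13 2035, Apr 15 2035

Gaps: 2, 5, 2, 5, 2, 5 days — not constant, but cyclic with period 2.
The events fall on every Friday and Sunday.
Next Sunday: Apr 8 2035.
The following Friday is Apr 13 2035.
Next Sunday: Apr 15 2035.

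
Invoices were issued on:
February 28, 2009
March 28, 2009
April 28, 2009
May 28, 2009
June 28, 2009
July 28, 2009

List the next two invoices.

August 28, 2009; September 28, 2009

Gaps: 28, 31, 30, 31, 30 days — not constant. Every event is on the 28th of the month.
Pattern: the 28th of each month.
Next: August 2009 → August 28, 2009.
Next: September 2009 → September 28, 2009.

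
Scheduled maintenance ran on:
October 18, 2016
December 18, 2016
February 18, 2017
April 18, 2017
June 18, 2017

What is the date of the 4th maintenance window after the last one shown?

The day-of-month is always 18 (61, 62, 59, 61 days between events).
So this recurs on the 18th of every 2 months.
Next: August 2017 → August 18, 2017.
Next: October 2017 → October 18, 2017.
December 2017: December 18, 2017.
Next: February 2018 → February 18, 2018.

February 18, 2018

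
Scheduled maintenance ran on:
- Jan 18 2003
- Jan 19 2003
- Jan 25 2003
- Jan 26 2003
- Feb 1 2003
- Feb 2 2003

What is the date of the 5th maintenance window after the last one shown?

Every event lands on a Saturday or Sunday (gaps cycle 1, 6, 1, 6, 1).
So the schedule is: every Saturday and Sunday.
Next Saturday: Feb 8 2003.
The following Sunday is Feb 9 2003.
The following Saturday is Feb 15 2003.
Next Sunday: Feb 16 2003.
Next Saturday: Feb 22 2003.

Feb 22 2003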